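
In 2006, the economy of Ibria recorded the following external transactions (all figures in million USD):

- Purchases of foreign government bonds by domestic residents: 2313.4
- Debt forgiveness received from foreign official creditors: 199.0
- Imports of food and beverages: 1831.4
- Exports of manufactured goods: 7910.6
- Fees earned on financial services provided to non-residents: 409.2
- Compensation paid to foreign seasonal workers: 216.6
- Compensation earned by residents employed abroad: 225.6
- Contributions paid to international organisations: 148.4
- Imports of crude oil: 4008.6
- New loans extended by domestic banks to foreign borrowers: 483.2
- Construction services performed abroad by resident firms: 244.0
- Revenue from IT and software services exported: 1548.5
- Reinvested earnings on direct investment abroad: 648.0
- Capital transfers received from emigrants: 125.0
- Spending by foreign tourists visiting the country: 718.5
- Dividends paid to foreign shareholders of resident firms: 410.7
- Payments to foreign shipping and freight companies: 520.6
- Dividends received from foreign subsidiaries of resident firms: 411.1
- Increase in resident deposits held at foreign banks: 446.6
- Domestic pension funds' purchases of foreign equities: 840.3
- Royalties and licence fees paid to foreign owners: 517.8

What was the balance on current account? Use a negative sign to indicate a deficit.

Goods: -4008.6 + 7910.6 - 1831.4 = 2070.6
Services: 244.0 - 517.8 - 520.6 + 409.2 + 1548.5 + 718.5 = 1881.8
Primary income: 411.1 + 225.6 - 410.7 + 648.0 - 216.6 = 657.4
Secondary income: -148.4
Current account = 2070.6 + 1881.8 + 657.4 + (-148.4) = 4461.4
(Excluded from the current account — financial account: purchases of foreign government bonds by domestic residents 2313.4, new loans extended by domestic banks to foreign borrowers 483.2, increase in resident deposits held at foreign banks 446.6, domestic pension funds' purchases of foreign equities 840.3; capital account: debt forgiveness received from foreign official creditors 199.0, capital transfers received from emigrants 125.0.)

4461.4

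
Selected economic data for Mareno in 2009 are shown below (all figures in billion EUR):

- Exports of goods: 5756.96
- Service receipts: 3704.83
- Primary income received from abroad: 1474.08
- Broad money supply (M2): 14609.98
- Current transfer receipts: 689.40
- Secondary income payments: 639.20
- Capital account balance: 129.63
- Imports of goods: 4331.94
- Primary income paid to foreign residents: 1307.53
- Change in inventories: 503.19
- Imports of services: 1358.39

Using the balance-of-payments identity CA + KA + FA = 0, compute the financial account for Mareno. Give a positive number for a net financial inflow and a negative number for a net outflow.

Goods balance = 5756.96 - 4331.94 = 1425.02
Services balance = 3704.83 - 1358.39 = 2346.44
Trade balance (goods + services) = 1425.02 + 2346.44 = 3771.46
Net primary income = 1474.08 - 1307.53 = 166.55
Net secondary income = 689.40 - 639.20 = 50.20
Current account = 3771.46 + 166.55 + 50.20 = 3988.21
Financial account = -(3988.21 + 129.63) = -4117.84

-4117.84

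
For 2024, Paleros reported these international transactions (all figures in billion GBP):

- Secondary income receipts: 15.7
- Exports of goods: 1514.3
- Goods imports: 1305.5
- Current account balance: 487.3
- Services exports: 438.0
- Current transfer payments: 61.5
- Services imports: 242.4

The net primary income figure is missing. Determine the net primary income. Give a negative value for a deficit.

Current account = goods balance + services balance + net primary income + net secondary income
Sum of the known components = 358.6
Net primary income = CA - (known components) = 487.3 - 358.6 = 128.7

128.7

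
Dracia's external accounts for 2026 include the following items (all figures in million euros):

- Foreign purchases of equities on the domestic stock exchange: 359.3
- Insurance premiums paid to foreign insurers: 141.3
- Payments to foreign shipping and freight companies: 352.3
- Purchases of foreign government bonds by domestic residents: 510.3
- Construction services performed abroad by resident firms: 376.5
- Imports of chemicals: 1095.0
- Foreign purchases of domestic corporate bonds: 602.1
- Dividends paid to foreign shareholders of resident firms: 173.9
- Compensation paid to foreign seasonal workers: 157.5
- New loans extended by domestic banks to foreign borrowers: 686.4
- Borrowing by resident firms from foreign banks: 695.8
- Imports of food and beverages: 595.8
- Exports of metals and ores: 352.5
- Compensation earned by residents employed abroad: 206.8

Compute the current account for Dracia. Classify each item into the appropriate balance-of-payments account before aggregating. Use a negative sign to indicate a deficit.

-1580.0

Goods: -595.8 - 1095.0 + 352.5 = -1338.3
Services: 376.5 - 352.3 - 141.3 = -117.1
Primary income: -173.9 + 206.8 - 157.5 = -124.6
Current account = (-1338.3) + (-117.1) + (-124.6) = -1580.0
(Excluded from the current account — financial account: foreign purchases of equities on the domestic stock exchange 359.3, purchases of foreign government bonds by domestic residents 510.3, foreign purchases of domestic corporate bonds 602.1, new loans extended by domestic banks to foreign borrowers 686.4, borrowing by resident firms from foreign banks 695.8.)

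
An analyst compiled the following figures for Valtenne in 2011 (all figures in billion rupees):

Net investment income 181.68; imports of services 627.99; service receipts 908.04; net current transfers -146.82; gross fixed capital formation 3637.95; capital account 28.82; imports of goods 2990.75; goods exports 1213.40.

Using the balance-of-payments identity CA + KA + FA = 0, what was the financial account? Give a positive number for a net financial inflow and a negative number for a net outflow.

1433.62

Goods balance = 1213.40 - 2990.75 = -1777.35
Services balance = 908.04 - 627.99 = 280.05
Trade balance (goods + services) = -1777.35 + 280.05 = -1497.30
Net primary income = 181.68
Net secondary income = -146.82
Current account = -1497.30 + 181.68 + (-146.82) = -1462.44
Financial account = -(-1462.44 + 28.82) = 1433.62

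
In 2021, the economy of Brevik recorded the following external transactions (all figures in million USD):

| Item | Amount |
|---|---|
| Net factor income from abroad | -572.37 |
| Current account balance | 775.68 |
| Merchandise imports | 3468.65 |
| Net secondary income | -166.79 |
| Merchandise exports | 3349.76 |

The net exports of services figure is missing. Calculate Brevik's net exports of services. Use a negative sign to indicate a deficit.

Current account = goods balance + services balance + net primary income + net secondary income
Sum of the known components = -858.05
Net exports of services = CA - (known components) = 775.68 - (-858.05) = 1633.73

1633.73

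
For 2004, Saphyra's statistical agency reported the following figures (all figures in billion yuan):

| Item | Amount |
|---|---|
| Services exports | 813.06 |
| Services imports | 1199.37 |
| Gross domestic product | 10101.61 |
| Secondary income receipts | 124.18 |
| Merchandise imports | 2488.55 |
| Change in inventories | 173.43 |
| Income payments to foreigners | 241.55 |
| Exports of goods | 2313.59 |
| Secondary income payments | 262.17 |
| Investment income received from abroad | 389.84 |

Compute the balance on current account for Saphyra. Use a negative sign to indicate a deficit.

Goods balance = 2313.59 - 2488.55 = -174.96
Services balance = 813.06 - 1199.37 = -386.31
Trade balance (goods + services) = -174.96 + (-386.31) = -561.27
Net primary income = 389.84 - 241.55 = 148.29
Net secondary income = 124.18 - 262.17 = -137.99
Current account = -561.27 + 148.29 + (-137.99) = -550.97

-550.97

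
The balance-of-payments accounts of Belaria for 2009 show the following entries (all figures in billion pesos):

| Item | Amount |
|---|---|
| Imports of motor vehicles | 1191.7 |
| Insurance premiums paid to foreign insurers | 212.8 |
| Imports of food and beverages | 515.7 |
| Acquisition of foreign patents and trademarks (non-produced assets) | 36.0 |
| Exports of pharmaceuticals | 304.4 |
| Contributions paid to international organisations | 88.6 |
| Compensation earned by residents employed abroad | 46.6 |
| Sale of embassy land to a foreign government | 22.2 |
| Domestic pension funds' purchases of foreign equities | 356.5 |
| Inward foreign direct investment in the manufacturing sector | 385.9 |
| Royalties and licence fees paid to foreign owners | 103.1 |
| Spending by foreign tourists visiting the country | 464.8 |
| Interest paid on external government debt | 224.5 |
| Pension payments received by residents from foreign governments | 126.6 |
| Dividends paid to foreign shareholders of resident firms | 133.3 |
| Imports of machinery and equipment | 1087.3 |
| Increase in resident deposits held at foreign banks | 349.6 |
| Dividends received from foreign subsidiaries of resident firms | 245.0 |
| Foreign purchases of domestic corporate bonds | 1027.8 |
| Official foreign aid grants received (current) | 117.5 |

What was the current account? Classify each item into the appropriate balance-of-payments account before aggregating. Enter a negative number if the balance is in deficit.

Goods: -1087.3 + 304.4 - 515.7 - 1191.7 = -2490.3
Services: -103.1 - 212.8 + 464.8 = 148.9
Primary income: 46.6 + 245.0 - 224.5 - 133.3 = -66.2
Secondary income: -88.6 + 126.6 + 117.5 = 155.5
Current account = (-2490.3) + 148.9 + (-66.2) + 155.5 = -2252.1
(Excluded from the current account — capital account: acquisition of foreign patents and trademarks (non-produced assets) 36.0, sale of embassy land to a foreign government 22.2; financial account: domestic pension funds' purchases of foreign equities 356.5, inward foreign direct investment in the manufacturing sector 385.9, increase in resident deposits held at foreign banks 349.6, foreign purchases of domestic corporate bonds 1027.8.)

-2252.1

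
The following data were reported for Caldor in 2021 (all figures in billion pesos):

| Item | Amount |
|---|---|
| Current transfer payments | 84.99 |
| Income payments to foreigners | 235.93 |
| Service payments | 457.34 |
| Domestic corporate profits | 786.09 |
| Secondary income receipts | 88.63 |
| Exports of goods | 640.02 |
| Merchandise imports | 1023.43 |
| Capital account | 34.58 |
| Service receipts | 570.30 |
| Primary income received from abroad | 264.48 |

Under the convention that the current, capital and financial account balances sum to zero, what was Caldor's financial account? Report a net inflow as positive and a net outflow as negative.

Goods balance = 640.02 - 1023.43 = -383.41
Services balance = 570.30 - 457.34 = 112.96
Trade balance (goods + services) = -383.41 + 112.96 = -270.45
Net primary income = 264.48 - 235.93 = 28.55
Net secondary income = 88.63 - 84.99 = 3.64
Current account = -270.45 + 28.55 + 3.64 = -238.26
Financial account = -(-238.26 + 34.58) = 203.68

203.68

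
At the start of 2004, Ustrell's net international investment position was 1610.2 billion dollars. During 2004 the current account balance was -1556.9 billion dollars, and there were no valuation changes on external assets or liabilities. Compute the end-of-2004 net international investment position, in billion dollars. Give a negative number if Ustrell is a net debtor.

53.3

With no valuation effects, change in NIIP = current account = -1556.9
End-of-year NIIP = 1610.2 + (-1556.9) = 53.3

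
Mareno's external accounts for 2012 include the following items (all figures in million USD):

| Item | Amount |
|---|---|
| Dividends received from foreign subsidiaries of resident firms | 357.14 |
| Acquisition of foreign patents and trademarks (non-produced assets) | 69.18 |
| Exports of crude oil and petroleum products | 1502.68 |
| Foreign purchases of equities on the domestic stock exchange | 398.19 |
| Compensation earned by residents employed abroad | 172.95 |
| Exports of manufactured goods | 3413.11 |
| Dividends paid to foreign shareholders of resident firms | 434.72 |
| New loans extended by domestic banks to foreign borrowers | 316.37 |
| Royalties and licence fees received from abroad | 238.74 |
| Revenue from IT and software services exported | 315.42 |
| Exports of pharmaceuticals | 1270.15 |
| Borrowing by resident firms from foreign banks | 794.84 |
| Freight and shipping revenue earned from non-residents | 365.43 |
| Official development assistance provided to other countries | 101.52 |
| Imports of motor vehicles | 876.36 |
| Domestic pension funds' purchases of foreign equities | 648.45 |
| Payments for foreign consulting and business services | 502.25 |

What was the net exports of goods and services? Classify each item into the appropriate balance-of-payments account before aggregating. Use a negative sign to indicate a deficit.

Goods: -876.36 + 1502.68 + 3413.11 + 1270.15 = 5309.58
Services: -502.25 + 238.74 + 365.43 + 315.42 = 417.34
Trade balance = 5309.58 + 417.34 = 5726.92
(Excluded from the trade balance — primary income: dividends received from foreign subsidiaries of resident firms 357.14, compensation earned by residents employed abroad 172.95, dividends paid to foreign shareholders of resident firms 434.72; capital account: acquisition of foreign patents and trademarks (non-produced assets) 69.18; financial account: foreign purchases of equities on the domestic stock exchange 398.19, new loans extended by domestic banks to foreign borrowers 316.37, borrowing by resident firms from foreign banks 794.84, domestic pension funds' purchases of foreign equities 648.45; secondary income: official development assistance provided to other countries 101.52.)

5726.92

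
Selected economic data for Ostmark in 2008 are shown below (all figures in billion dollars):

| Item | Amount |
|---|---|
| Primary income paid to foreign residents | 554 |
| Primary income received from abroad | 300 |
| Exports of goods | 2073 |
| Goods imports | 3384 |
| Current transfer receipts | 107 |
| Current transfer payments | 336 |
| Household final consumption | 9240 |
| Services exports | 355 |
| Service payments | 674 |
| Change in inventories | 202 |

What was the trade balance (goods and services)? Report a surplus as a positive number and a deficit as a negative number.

Goods balance = 2073 - 3384 = -1311
Services balance = 355 - 674 = -319
Trade balance (goods + services) = -1311 + (-319) = -1630

-1630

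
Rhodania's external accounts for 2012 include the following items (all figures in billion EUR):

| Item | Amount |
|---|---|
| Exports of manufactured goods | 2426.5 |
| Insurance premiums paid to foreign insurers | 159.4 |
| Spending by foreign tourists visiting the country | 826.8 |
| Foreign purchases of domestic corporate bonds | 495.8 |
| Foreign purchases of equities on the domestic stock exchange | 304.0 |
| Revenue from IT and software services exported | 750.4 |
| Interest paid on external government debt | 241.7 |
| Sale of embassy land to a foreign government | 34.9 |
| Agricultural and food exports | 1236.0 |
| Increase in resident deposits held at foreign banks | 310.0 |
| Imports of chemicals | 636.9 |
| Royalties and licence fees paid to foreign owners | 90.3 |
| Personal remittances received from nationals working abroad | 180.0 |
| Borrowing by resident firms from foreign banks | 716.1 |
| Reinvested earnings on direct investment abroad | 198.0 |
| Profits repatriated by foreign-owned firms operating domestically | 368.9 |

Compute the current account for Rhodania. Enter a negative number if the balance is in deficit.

Goods: -636.9 + 2426.5 + 1236.0 = 3025.6
Services: -90.3 + 750.4 - 159.4 + 826.8 = 1327.5
Primary income: -368.9 - 241.7 + 198.0 = -412.6
Secondary income: 180.0
Current account = 3025.6 + 1327.5 + (-412.6) + 180.0 = 4120.5
(Excluded from the current account — financial account: foreign purchases of domestic corporate bonds 495.8, foreign purchases of equities on the domestic stock exchange 304.0, increase in resident deposits held at foreign banks 310.0, borrowing by resident firms from foreign banks 716.1; capital account: sale of embassy land to a foreign government 34.9.)

4120.5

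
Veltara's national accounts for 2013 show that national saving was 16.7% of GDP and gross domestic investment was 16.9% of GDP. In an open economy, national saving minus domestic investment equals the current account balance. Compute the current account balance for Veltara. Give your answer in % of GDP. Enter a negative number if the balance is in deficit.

CA = S - I = 16.7 - 16.9 = -0.2

-0.2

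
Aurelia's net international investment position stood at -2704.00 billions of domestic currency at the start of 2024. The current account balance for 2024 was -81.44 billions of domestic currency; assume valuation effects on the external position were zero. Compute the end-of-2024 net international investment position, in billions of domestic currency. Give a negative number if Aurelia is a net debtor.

With no valuation effects, change in NIIP = current account = -81.44
End-of-year NIIP = -2704.00 + (-81.44) = -2785.44

-2785.44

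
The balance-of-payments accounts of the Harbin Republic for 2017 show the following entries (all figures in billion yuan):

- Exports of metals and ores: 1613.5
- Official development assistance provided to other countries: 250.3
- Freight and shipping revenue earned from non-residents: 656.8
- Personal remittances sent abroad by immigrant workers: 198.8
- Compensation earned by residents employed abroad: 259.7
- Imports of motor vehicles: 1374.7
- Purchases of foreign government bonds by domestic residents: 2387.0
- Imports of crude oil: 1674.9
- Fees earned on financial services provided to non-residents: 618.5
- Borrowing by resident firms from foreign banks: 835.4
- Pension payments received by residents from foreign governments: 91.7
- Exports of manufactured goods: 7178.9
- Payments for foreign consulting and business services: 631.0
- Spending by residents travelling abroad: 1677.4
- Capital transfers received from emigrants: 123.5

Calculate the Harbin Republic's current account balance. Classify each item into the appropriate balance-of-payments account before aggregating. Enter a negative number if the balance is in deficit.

Goods: 1613.5 + 7178.9 - 1374.7 - 1674.9 = 5742.8
Services: 656.8 - 631.0 + 618.5 - 1677.4 = -1033.1
Primary income: 259.7
Secondary income: -198.8 + 91.7 - 250.3 = -357.4
Current account = 5742.8 + (-1033.1) + 259.7 + (-357.4) = 4612.0
(Excluded from the current account — financial account: purchases of foreign government bonds by domestic residents 2387.0, borrowing by resident firms from foreign banks 835.4; capital account: capital transfers received from emigrants 123.5.)

4612.0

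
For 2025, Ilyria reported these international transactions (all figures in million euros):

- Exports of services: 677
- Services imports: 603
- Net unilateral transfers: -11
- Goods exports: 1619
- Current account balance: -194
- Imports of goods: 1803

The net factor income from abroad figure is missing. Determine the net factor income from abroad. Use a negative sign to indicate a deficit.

Current account = goods balance + services balance + net primary income + net secondary income
Sum of the known components = -121
Net factor income from abroad = CA - (known components) = -194 - (-121) = -73

-73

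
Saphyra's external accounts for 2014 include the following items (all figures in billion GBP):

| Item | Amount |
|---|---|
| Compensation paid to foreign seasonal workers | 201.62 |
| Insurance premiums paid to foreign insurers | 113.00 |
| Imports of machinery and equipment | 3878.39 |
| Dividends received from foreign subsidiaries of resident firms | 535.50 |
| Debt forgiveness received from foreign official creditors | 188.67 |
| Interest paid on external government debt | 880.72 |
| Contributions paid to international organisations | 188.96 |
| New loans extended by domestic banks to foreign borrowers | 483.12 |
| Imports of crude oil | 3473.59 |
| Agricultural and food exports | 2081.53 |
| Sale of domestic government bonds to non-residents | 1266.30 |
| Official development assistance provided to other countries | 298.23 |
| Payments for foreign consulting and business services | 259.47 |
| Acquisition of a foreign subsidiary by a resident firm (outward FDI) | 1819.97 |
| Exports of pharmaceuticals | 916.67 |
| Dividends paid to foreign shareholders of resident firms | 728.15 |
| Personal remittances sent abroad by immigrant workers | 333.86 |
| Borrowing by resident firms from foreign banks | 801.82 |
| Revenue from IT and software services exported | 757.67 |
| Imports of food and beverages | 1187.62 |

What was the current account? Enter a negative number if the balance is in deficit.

Goods: -3473.59 - 1187.62 + 916.67 - 3878.39 + 2081.53 = -5541.40
Services: 757.67 - 259.47 - 113.00 = 385.20
Primary income: -728.15 + 535.50 - 880.72 - 201.62 = -1274.99
Secondary income: -298.23 - 333.86 - 188.96 = -821.05
Current account = (-5541.40) + 385.20 + (-1274.99) + (-821.05) = -7252.24
(Excluded from the current account — capital account: debt forgiveness received from foreign official creditors 188.67; financial account: new loans extended by domestic banks to foreign borrowers 483.12, sale of domestic government bonds to non-residents 1266.30, acquisition of a foreign subsidiary by a resident firm (outward FDI) 1819.97, borrowing by resident firms from foreign banks 801.82.)

-7252.24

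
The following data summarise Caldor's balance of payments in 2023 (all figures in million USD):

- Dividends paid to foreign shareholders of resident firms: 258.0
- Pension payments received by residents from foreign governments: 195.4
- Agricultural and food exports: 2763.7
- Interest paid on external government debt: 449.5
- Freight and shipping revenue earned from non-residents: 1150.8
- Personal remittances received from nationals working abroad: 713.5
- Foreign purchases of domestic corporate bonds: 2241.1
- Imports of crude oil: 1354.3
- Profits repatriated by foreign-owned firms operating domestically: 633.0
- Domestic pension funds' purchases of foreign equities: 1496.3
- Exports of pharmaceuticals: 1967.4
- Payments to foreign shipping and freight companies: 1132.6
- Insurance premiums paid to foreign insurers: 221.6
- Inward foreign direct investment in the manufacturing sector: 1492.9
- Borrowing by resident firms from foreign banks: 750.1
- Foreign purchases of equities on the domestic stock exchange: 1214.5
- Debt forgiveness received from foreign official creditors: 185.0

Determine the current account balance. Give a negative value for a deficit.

2741.8

Goods: 2763.7 + 1967.4 - 1354.3 = 3376.8
Services: -221.6 + 1150.8 - 1132.6 = -203.4
Primary income: -449.5 - 633.0 - 258.0 = -1340.5
Secondary income: 195.4 + 713.5 = 908.9
Current account = 3376.8 + (-203.4) + (-1340.5) + 908.9 = 2741.8
(Excluded from the current account — financial account: foreign purchases of domestic corporate bonds 2241.1, domestic pension funds' purchases of foreign equities 1496.3, inward foreign direct investment in the manufacturing sector 1492.9, borrowing by resident firms from foreign banks 750.1, foreign purchases of equities on the domestic stock exchange 1214.5; capital account: debt forgiveness received from foreign official creditors 185.0.)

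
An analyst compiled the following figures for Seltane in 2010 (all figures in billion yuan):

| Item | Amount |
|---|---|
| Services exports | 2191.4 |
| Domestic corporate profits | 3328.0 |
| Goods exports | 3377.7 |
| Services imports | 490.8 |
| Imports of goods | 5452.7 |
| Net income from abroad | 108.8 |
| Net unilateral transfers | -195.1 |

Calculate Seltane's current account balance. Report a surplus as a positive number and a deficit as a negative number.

Goods balance = 3377.7 - 5452.7 = -2075.0
Services balance = 2191.4 - 490.8 = 1700.6
Trade balance (goods + services) = -2075.0 + 1700.6 = -374.4
Net primary income = 108.8
Net secondary income = -195.1
Current account = -374.4 + 108.8 + (-195.1) = -460.7

-460.7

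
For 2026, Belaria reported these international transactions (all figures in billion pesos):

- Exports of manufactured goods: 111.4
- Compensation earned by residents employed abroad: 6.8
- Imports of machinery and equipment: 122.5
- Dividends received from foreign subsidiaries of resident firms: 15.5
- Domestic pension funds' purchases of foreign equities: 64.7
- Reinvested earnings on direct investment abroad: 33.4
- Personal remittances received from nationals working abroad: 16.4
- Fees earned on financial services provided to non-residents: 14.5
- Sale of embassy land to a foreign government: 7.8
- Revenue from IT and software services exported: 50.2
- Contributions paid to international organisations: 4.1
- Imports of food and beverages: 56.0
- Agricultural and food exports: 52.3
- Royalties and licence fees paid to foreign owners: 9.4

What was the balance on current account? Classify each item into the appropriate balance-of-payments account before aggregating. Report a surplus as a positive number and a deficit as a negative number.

Goods: -122.5 + 111.4 - 56.0 + 52.3 = -14.8
Services: 50.2 - 9.4 + 14.5 = 55.3
Primary income: 15.5 + 33.4 + 6.8 = 55.7
Secondary income: -4.1 + 16.4 = 12.3
Current account = (-14.8) + 55.3 + 55.7 + 12.3 = 108.5
(Excluded from the current account — financial account: domestic pension funds' purchases of foreign equities 64.7; capital account: sale of embassy land to a foreign government 7.8.)

108.5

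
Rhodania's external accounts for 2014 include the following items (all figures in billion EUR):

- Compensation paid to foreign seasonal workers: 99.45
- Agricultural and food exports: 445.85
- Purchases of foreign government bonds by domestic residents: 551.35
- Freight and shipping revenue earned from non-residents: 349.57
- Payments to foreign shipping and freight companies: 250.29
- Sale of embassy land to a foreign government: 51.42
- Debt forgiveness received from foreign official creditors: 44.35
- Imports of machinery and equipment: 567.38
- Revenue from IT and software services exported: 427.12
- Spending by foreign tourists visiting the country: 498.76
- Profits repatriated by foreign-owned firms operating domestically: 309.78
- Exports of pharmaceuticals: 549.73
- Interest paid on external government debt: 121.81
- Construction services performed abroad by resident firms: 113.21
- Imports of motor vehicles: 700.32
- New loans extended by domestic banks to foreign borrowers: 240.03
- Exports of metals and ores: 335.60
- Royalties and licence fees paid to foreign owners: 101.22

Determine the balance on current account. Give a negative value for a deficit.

569.59

Goods: -700.32 + 549.73 + 335.60 - 567.38 + 445.85 = 63.48
Services: -101.22 + 427.12 + 349.57 - 250.29 + 498.76 + 113.21 = 1037.15
Primary income: -99.45 - 309.78 - 121.81 = -531.04
Current account = 63.48 + 1037.15 + (-531.04) = 569.59
(Excluded from the current account — financial account: purchases of foreign government bonds by domestic residents 551.35, new loans extended by domestic banks to foreign borrowers 240.03; capital account: sale of embassy land to a foreign government 51.42, debt forgiveness received from foreign official creditors 44.35.)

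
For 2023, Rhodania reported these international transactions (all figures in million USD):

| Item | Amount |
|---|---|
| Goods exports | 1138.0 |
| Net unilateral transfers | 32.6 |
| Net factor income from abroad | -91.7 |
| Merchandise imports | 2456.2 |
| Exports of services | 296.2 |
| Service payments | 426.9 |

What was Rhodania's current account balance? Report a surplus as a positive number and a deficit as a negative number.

Goods balance = 1138.0 - 2456.2 = -1318.2
Services balance = 296.2 - 426.9 = -130.7
Trade balance (goods + services) = -1318.2 + (-130.7) = -1448.9
Net primary income = -91.7
Net secondary income = 32.6
Current account = -1448.9 + (-91.7) + 32.6 = -1508.0

-1508.0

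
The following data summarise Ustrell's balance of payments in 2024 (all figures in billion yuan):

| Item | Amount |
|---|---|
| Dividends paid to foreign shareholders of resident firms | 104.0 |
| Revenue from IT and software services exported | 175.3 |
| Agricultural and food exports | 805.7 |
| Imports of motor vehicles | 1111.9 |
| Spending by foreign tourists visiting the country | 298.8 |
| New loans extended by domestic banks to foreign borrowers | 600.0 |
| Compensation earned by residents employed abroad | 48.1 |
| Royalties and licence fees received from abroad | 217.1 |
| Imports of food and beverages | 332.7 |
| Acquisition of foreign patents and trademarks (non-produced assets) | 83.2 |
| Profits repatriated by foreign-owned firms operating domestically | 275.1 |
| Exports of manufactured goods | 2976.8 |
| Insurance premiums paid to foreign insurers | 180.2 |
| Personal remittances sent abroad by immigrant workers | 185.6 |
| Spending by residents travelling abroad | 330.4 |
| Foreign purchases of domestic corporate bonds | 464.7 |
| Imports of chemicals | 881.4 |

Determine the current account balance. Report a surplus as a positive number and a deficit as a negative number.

1120.5

Goods: -332.7 + 805.7 - 1111.9 + 2976.8 - 881.4 = 1456.5
Services: 298.8 - 330.4 - 180.2 + 217.1 + 175.3 = 180.6
Primary income: 48.1 - 275.1 - 104.0 = -331.0
Secondary income: -185.6
Current account = 1456.5 + 180.6 + (-331.0) + (-185.6) = 1120.5
(Excluded from the current account — financial account: new loans extended by domestic banks to foreign borrowers 600.0, foreign purchases of domestic corporate bonds 464.7; capital account: acquisition of foreign patents and trademarks (non-produced assets) 83.2.)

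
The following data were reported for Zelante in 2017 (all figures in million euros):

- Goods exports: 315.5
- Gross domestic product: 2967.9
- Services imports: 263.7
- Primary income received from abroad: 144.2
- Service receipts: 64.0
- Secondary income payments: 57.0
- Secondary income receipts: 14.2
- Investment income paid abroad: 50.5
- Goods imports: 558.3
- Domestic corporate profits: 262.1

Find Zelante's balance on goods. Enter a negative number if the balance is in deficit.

-242.8

Goods balance = 315.5 - 558.3 = -242.8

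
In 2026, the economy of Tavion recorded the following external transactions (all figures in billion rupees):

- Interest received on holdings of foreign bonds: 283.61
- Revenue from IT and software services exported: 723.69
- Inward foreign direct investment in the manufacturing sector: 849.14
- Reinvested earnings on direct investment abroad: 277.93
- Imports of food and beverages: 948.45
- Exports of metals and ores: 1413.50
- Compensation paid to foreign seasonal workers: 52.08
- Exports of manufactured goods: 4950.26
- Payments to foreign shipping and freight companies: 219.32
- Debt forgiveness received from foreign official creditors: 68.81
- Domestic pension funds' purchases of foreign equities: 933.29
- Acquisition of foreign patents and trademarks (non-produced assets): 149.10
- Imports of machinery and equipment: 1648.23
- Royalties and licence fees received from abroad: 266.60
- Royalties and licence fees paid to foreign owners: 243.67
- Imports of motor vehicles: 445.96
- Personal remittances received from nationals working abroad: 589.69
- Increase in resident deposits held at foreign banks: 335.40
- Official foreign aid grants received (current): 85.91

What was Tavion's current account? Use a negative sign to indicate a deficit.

5033.48

Goods: 4950.26 - 1648.23 + 1413.50 - 948.45 - 445.96 = 3321.12
Services: -243.67 + 266.60 - 219.32 + 723.69 = 527.30
Primary income: 277.93 + 283.61 - 52.08 = 509.46
Secondary income: 85.91 + 589.69 = 675.60
Current account = 3321.12 + 527.30 + 509.46 + 675.60 = 5033.48
(Excluded from the current account — financial account: inward foreign direct investment in the manufacturing sector 849.14, domestic pension funds' purchases of foreign equities 933.29, increase in resident deposits held at foreign banks 335.40; capital account: debt forgiveness received from foreign official creditors 68.81, acquisition of foreign patents and trademarks (non-produced assets) 149.10.)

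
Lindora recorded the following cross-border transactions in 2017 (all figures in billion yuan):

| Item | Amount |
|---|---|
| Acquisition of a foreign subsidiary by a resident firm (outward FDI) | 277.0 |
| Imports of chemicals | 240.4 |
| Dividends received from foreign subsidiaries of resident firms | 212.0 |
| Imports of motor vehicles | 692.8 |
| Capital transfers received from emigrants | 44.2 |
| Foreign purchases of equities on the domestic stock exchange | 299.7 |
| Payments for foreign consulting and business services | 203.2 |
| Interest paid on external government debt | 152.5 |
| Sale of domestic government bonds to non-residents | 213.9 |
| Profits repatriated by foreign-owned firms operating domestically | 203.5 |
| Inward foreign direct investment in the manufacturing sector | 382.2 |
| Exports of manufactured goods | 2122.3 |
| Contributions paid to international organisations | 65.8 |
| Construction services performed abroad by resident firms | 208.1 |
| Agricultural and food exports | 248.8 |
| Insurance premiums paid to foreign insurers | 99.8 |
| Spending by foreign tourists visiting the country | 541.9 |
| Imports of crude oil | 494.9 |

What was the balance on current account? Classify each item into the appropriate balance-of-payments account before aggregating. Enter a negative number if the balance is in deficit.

1180.2

Goods: -494.9 + 2122.3 + 248.8 - 692.8 - 240.4 = 943.0
Services: -99.8 + 541.9 - 203.2 + 208.1 = 447.0
Primary income: -152.5 - 203.5 + 212.0 = -144.0
Secondary income: -65.8
Current account = 943.0 + 447.0 + (-144.0) + (-65.8) = 1180.2
(Excluded from the current account — financial account: acquisition of a foreign subsidiary by a resident firm (outward FDI) 277.0, foreign purchases of equities on the domestic stock exchange 299.7, sale of domestic government bonds to non-residents 213.9, inward foreign direct investment in the manufacturing sector 382.2; capital account: capital transfers received from emigrants 44.2.)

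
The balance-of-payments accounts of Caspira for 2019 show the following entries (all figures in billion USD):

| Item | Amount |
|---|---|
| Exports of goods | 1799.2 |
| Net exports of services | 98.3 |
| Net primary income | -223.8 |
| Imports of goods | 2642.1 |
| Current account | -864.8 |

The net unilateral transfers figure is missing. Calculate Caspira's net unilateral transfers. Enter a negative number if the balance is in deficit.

Current account = goods balance + services balance + net primary income + net secondary income
Sum of the known components = -968.4
Net unilateral transfers = CA - (known components) = -864.8 - (-968.4) = 103.6

103.6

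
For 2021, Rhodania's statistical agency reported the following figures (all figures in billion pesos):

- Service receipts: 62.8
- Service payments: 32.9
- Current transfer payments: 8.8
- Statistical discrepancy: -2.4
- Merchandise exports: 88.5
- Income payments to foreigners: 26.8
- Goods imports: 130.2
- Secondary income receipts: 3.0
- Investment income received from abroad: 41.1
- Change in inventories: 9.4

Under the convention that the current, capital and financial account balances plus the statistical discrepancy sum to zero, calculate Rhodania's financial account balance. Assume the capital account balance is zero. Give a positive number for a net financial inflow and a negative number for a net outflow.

5.7

Goods balance = 88.5 - 130.2 = -41.7
Services balance = 62.8 - 32.9 = 29.9
Trade balance (goods + services) = -41.7 + 29.9 = -11.8
Net primary income = 41.1 - 26.8 = 14.3
Net secondary income = 3.0 - 8.8 = -5.8
Current account = -11.8 + 14.3 + (-5.8) = -3.3
Financial account = -(-3.3 + (-2.4)) = 5.7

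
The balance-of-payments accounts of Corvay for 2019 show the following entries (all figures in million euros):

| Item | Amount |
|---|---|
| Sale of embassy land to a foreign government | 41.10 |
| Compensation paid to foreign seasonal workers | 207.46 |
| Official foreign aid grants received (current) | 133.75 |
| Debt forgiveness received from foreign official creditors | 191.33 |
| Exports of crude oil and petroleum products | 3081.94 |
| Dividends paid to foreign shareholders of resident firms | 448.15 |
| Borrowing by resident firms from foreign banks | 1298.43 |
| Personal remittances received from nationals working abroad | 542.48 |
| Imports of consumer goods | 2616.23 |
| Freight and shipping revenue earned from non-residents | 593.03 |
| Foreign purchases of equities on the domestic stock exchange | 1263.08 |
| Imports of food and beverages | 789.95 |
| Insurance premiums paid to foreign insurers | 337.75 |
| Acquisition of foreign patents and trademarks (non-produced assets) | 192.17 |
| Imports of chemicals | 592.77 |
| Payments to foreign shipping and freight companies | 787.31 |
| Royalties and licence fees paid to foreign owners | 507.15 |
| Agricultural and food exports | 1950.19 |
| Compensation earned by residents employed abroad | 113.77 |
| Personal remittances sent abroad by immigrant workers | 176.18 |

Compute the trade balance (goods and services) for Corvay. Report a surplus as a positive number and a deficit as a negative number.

Goods: -789.95 + 3081.94 - 592.77 - 2616.23 + 1950.19 = 1033.18
Services: -787.31 + 593.03 - 337.75 - 507.15 = -1039.18
Trade balance = 1033.18 + (-1039.18) = -6.00
(Excluded from the trade balance — capital account: sale of embassy land to a foreign government 41.10, debt forgiveness received from foreign official creditors 191.33, acquisition of foreign patents and trademarks (non-produced assets) 192.17; primary income: compensation paid to foreign seasonal workers 207.46, dividends paid to foreign shareholders of resident firms 448.15, compensation earned by residents employed abroad 113.77; secondary income: official foreign aid grants received (current) 133.75, personal remittances received from nationals working abroad 542.48, personal remittances sent abroad by immigrant workers 176.18; financial account: borrowing by resident firms from foreign banks 1298.43, foreign purchases of equities on the domestic stock exchange 1263.08.)

-6.00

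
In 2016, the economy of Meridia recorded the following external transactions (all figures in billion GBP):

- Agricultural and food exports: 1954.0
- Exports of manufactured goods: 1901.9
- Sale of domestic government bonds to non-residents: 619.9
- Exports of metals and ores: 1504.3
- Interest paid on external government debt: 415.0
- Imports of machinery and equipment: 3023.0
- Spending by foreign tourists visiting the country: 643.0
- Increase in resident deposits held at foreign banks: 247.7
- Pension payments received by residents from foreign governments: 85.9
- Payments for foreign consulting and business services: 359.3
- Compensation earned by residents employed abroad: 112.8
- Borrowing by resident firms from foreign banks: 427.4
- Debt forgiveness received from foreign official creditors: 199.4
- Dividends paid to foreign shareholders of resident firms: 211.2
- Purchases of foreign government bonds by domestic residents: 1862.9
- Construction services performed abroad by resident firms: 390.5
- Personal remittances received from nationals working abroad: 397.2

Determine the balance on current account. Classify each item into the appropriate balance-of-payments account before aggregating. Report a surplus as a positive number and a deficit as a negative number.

Goods: 1504.3 + 1901.9 + 1954.0 - 3023.0 = 2337.2
Services: -359.3 + 390.5 + 643.0 = 674.2
Primary income: -211.2 + 112.8 - 415.0 = -513.4
Secondary income: 397.2 + 85.9 = 483.1
Current account = 2337.2 + 674.2 + (-513.4) + 483.1 = 2981.1
(Excluded from the current account — financial account: sale of domestic government bonds to non-residents 619.9, increase in resident deposits held at foreign banks 247.7, borrowing by resident firms from foreign banks 427.4, purchases of foreign government bonds by domestic residents 1862.9; capital account: debt forgiveness received from foreign official creditors 199.4.)

2981.1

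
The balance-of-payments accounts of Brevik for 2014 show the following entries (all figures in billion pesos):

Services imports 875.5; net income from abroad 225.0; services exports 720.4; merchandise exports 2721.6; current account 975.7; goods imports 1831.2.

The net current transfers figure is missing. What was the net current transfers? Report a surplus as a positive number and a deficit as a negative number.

Current account = goods balance + services balance + net primary income + net secondary income
Sum of the known components = 960.3
Net current transfers = CA - (known components) = 975.7 - 960.3 = 15.4

15.4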